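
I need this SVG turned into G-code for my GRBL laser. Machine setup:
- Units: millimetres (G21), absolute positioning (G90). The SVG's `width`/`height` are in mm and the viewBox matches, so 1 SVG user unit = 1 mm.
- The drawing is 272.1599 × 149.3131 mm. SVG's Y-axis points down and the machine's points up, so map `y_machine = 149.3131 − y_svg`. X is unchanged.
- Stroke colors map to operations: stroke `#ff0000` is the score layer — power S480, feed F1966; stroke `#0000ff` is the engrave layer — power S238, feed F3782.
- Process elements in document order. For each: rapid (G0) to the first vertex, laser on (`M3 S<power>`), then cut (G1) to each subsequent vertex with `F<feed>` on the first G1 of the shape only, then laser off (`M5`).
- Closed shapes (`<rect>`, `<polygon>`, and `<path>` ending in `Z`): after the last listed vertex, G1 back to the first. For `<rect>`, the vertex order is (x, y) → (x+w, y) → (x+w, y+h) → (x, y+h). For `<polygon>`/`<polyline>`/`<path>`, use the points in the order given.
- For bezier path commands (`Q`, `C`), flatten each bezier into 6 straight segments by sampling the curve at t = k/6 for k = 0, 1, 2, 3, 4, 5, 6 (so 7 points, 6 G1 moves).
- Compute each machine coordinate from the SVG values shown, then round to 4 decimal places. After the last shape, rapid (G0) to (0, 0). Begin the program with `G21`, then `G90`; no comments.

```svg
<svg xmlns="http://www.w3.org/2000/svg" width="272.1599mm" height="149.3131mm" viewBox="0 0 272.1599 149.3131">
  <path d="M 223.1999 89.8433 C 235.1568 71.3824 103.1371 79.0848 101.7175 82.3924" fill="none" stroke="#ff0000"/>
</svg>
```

G21
G90
G0 X223.1999 Y59.4698
M3 S480
G1 X218.4515 Y66.6614 F1966
G1 X197.3341 Y70.3414
G1 X167.4749 Y71.3584
G1 X136.5010 Y70.5615
G1 X112.0395 Y68.7993
G1 X101.7175 Y66.9207
M5
G0 X0.0000 Y0.0000

1 u = 1 mm; y_m = 149.3131 − y.

[1] `<path>` cubic bezier, #ff0000→score S480 F1966: (223.1999,59.4698) → (218.4515,66.6614) → (197.3341,70.3414) → (167.4749,71.3584) → (136.5010,70.5615) → (112.0395,68.7993) → (101.7175,66.9207)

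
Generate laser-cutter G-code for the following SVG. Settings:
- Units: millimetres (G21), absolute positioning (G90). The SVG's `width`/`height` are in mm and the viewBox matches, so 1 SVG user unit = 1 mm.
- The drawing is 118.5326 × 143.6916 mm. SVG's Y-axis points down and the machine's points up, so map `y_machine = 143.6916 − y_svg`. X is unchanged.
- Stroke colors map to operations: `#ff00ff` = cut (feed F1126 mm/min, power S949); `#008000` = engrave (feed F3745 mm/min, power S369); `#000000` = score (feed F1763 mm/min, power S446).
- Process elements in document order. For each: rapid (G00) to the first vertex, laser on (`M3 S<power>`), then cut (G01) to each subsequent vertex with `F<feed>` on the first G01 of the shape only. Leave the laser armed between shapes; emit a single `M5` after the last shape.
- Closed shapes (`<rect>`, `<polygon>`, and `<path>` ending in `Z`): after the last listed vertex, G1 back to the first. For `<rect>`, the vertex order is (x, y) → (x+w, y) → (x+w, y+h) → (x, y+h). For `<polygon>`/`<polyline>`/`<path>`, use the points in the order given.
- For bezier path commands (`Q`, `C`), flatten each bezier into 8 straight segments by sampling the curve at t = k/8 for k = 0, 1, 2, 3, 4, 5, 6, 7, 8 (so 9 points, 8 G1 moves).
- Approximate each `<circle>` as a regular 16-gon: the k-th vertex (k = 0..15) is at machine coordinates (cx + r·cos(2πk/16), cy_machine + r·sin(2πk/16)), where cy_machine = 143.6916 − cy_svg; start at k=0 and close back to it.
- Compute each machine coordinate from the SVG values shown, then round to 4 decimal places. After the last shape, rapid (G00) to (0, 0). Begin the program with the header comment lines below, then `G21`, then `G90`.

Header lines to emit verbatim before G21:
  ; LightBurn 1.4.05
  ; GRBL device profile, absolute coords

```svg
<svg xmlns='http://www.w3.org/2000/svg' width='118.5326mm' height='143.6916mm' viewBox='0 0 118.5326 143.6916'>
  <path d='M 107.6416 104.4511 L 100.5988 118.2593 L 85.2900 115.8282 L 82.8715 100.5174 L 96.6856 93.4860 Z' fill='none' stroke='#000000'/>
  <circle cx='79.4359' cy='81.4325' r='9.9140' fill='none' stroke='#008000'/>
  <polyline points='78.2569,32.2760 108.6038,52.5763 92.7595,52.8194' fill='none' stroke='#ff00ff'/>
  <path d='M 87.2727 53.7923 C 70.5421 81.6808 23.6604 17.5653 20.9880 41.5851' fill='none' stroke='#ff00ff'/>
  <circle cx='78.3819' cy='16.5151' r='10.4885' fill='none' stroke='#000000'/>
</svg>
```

; LightBurn 1.4.05
; GRBL device profile, absolute coords
G21
G90
G00 X107.6416 Y39.2405
M3 S446
G01 X100.5988 Y25.4323 F1763
G01 X85.2900 Y27.8634
G01 X82.8715 Y43.1742
G01 X96.6856 Y50.2056
G01 X107.6416 Y39.2405
G00 X89.3499 Y62.2591
M3 S369
G01 X88.5952 Y66.0530 F3745
G01 X86.4462 Y69.2694
G01 X83.2298 Y71.4184
G01 X79.4359 Y72.1731
G01 X75.6420 Y71.4184
G01 X72.4256 Y69.2694
G01 X70.2766 Y66.0530
G01 X69.5219 Y62.2591
G01 X70.2766 Y58.4652
G01 X72.4256 Y55.2488
G01 X75.6420 Y53.0998
G01 X79.4359 Y52.3451
G01 X83.2298 Y53.0998
G01 X86.4462 Y55.2488
G01 X88.5952 Y58.4652
G01 X89.3499 Y62.2591
G00 X78.2569 Y111.4156
M3 S949
G01 X108.6038 Y91.1153 F1126
G01 X92.7595 Y90.8722
G00 X87.2727 Y89.8993
M3 S949
G01 X79.7306 Y83.4020 F1126
G01 X70.2333 Y83.4190
G01 X59.6521 Y87.8394
G01 X48.8585 Y94.5521
G01 X38.7239 Y101.4462
G01 X30.1197 Y106.4107
G01 X23.9172 Y107.3344
G01 X20.9880 Y102.1065
G00 X88.8704 Y127.1765
M3 S446
G01 X88.0720 Y131.1903 F1763
G01 X85.7984 Y134.5930
G01 X82.3957 Y136.8666
G01 X78.3819 Y137.6650
G01 X74.3681 Y136.8666
G01 X70.9654 Y134.5930
G01 X68.6918 Y131.1903
G01 X67.8934 Y127.1765
G01 X68.6918 Y123.1627
G01 X70.9654 Y119.7600
G01 X74.3681 Y117.4864
G01 X78.3819 Y116.6880
G01 X82.3957 Y117.4864
G01 X85.7984 Y119.7600
G01 X88.0720 Y123.1627
G01 X88.8704 Y127.1765
M5
G00 X0.0000 Y0.0000

1 u = 1 mm; y_m = 143.6916 − y.

[1] `<path>` regular polygon, #000000→score S446 F1763: (107.6416,39.2405) → (100.5988,25.4323) → (85.2900,27.8634) → (82.8715,43.1742) → (96.6856,50.2056) → (107.6416,39.2405) (closed)

[2] `<circle>` circle, #008000→engrave S369 F3745: (89.3499,62.2591) → (88.5952,66.0530) → (86.4462,69.2694) → (83.2298,71.4184) → (79.4359,72.1731) → (75.6420,71.4184) → (72.4256,69.2694) → (70.2766,66.0530) → (69.5219,62.2591) → (70.2766,58.4652) → (72.4256,55.2488) → (75.6420,53.0998) → (79.4359,52.3451) → (83.2298,53.0998) → (86.4462,55.2488) → (88.5952,58.4652) → (89.3499,62.2591) (closed)

[3] `<polyline>` open polyline, #ff00ff→cut S949 F1126: (78.2569,111.4156) → (108.6038,91.1153) → (92.7595,90.8722)

[4] `<path>` cubic bezier, #ff00ff→cut S949 F1126: (87.2727,89.8993) → (79.7306,83.4020) → (70.2333,83.4190) → (59.6521,87.8394) → (48.8585,94.5521) → (38.7239,101.4462) → (30.1197,106.4107) → (23.9172,107.3344) → (20.9880,102.1065)

[5] `<circle>` circle, #000000→score S446 F1763: (88.8704,127.1765) → (88.0720,131.1903) → (85.7984,134.5930) → (82.3957,136.8666) → (78.3819,137.6650) → (74.3681,136.8666) → (70.9654,134.5930) → (68.6918,131.1903) → (67.8934,127.1765) → (68.6918,123.1627) → (70.9654,119.7600) → (74.3681,117.4864) → (78.3819,116.6880) → (82.3957,117.4864) → (85.7984,119.7600) → (88.0720,123.1627) → (88.8704,127.1765) (closed)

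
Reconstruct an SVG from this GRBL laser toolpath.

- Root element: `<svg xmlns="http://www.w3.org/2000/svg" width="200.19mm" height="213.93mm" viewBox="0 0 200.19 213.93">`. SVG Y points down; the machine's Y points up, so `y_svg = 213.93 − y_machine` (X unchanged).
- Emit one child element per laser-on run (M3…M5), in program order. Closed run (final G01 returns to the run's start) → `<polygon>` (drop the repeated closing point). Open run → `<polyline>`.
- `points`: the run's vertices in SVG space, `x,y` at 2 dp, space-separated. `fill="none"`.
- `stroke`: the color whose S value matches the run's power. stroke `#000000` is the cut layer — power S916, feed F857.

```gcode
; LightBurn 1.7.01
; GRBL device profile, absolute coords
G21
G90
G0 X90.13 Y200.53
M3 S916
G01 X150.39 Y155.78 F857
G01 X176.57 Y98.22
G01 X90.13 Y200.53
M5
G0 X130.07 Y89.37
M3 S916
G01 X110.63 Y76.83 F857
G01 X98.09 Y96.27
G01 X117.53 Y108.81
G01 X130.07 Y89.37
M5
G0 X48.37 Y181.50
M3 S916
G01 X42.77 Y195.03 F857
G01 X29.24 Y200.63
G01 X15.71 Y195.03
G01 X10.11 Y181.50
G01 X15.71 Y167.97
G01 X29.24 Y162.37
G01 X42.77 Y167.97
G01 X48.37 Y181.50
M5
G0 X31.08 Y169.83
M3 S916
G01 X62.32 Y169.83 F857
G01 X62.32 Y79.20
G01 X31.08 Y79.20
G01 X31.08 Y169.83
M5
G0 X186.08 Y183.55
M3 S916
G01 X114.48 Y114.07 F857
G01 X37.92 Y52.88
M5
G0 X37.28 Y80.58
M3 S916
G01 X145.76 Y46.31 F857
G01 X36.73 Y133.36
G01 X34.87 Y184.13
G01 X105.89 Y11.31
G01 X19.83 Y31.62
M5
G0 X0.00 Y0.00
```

<svg xmlns="http://www.w3.org/2000/svg" width="200.19mm" height="213.93mm" viewBox="0 0 200.19 213.93">
  <polygon points="90.13,13.40 150.39,58.15 176.57,115.71" fill="none" stroke="#000000"/>
  <polygon points="130.07,124.56 110.63,137.10 98.09,117.66 117.53,105.12" fill="none" stroke="#000000"/>
  <polygon points="48.37,32.43 42.77,18.90 29.24,13.30 15.71,18.90 10.11,32.43 15.71,45.96 29.24,51.56 42.77,45.96" fill="none" stroke="#000000"/>
  <polygon points="31.08,44.10 62.32,44.10 62.32,134.73 31.08,134.73" fill="none" stroke="#000000"/>
  <polyline points="186.08,30.38 114.48,99.86 37.92,161.05" fill="none" stroke="#000000"/>
  <polyline points="37.28,133.35 145.76,167.62 36.73,80.57 34.87,29.80 105.89,202.62 19.83,182.31" fill="none" stroke="#000000"/>
</svg>

Each laser-on run becomes one SVG element. Flip Y back into SVG space with y_svg = 213.93 − y_machine. Every run uses S916, so all elements get stroke `#000000` (cut).

Run 1: The run returns to its start, so emit a `<polygon>` with points (Y-flipped): 90.13,13.40 150.39,58.15 176.57,115.71.

Run 2: The run returns to its start, so emit a `<polygon>` with points (Y-flipped): 130.07,124.56 110.63,137.10 98.09,117.66 117.53,105.12.

Run 3: The run returns to its start, so emit a `<polygon>` with points (Y-flipped): 48.37,32.43 42.77,18.90 29.24,13.30 15.71,18.90 10.11,32.43 15.71,45.96 29.24,51.56 42.77,45.96.

Run 4: The run returns to its start, so emit a `<polygon>` with points (Y-flipped): 31.08,44.10 62.32,44.10 62.32,134.73 31.08,134.73.

Run 5: The run is open, so emit a `<polyline>` with points (Y-flipped): 186.08,30.38 114.48,99.86 37.92,161.05.

Run 6: The run is open, so emit a `<polyline>` with points (Y-flipped): 37.28,133.35 145.76,167.62 36.73,80.57 34.87,29.80 105.89,202.62 19.83,182.31.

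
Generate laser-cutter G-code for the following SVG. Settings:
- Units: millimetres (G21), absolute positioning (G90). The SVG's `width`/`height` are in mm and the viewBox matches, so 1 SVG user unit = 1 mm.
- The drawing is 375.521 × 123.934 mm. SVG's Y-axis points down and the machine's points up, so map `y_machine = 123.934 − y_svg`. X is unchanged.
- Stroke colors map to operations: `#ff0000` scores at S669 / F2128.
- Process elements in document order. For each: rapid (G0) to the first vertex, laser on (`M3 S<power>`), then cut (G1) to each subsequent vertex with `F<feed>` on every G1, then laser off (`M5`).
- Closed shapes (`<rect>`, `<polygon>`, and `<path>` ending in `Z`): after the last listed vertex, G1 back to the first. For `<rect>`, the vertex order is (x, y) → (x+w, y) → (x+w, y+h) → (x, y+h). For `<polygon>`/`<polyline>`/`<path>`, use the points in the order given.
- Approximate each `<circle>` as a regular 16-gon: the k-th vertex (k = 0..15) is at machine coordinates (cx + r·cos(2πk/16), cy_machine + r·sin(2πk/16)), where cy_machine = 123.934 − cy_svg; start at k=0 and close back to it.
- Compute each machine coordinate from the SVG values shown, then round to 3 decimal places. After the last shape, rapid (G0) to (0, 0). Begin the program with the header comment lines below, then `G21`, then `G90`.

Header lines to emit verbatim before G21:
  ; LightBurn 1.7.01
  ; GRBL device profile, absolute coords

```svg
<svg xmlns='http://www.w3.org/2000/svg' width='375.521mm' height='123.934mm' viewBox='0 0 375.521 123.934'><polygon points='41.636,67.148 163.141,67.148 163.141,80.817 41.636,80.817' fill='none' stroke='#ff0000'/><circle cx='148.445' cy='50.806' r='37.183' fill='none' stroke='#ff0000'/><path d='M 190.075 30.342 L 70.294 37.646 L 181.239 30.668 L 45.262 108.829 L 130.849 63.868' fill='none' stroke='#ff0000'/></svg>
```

; LightBurn 1.7.01
; GRBL device profile, absolute coords
G21
G90
G0 X41.636 Y56.786
M3 S669
G1 X163.141 Y56.786 F2128
G1 X163.141 Y43.117 F2128
G1 X41.636 Y43.117 F2128
G1 X41.636 Y56.786 F2128
M5
G0 X185.628 Y73.128
M3 S669
G1 X182.798 Y87.357 F2128
G1 X174.737 Y99.420 F2128
G1 X162.674 Y107.481 F2128
G1 X148.445 Y110.311 F2128
G1 X134.216 Y107.481 F2128
G1 X122.153 Y99.420 F2128
G1 X114.092 Y87.357 F2128
G1 X111.262 Y73.128 F2128
G1 X114.092 Y58.899 F2128
G1 X122.153 Y46.836 F2128
G1 X134.216 Y38.775 F2128
G1 X148.445 Y35.945 F2128
G1 X162.674 Y38.775 F2128
G1 X174.737 Y46.836 F2128
G1 X182.798 Y58.899 F2128
G1 X185.628 Y73.128 F2128
M5
G0 X190.075 Y93.592
M3 S669
G1 X70.294 Y86.288 F2128
G1 X181.239 Y93.266 F2128
G1 X45.262 Y15.105 F2128
G1 X130.849 Y60.066 F2128
M5
G0 X0.000 Y0.000

1 u = 1 mm; y_m = 123.934 − y.

[1] `<polygon>` rectangle, #ff0000→score S669 F2128: (41.636,56.786) → (163.141,56.786) → (163.141,43.117) → (41.636,43.117) → (41.636,56.786) (closed)

[2] `<circle>` circle, #ff0000→score S669 F2128: (185.628,73.128) → (182.798,87.357) → (174.737,99.420) → (162.674,107.481) → (148.445,110.311) → (134.216,107.481) → (122.153,99.420) → (114.092,87.357) → (111.262,73.128) → (114.092,58.899) → (122.153,46.836) → (134.216,38.775) → (148.445,35.945) → (162.674,38.775) → (174.737,46.836) → (182.798,58.899) → (185.628,73.128) (closed)

[3] `<path>` open polyline, #ff0000→score S669 F2128: (190.075,93.592) → (70.294,86.288) → (181.239,93.266) → (45.262,15.105) → (130.849,60.066)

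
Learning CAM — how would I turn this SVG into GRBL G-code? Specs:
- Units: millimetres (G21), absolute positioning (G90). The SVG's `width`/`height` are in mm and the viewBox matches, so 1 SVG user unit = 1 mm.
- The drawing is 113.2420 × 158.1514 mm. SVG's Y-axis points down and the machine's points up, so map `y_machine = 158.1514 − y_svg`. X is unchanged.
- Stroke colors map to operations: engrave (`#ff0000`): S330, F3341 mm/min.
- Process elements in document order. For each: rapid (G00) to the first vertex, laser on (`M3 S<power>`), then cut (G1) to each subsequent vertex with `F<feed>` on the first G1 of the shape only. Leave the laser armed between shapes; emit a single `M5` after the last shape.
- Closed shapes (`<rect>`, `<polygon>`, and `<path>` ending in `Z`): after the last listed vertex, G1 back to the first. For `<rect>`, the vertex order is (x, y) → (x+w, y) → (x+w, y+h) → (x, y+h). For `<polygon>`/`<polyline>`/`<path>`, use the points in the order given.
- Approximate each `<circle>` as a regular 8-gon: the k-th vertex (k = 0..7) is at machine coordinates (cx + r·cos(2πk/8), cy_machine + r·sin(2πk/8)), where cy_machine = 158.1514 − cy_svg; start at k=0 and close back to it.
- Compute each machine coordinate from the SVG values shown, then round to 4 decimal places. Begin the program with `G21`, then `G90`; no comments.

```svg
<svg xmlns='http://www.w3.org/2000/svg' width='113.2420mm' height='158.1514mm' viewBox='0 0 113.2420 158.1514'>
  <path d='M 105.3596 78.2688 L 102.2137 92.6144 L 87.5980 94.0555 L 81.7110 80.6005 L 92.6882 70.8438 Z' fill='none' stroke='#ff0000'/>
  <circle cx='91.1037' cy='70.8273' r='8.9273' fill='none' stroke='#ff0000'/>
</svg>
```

viewBox `0 0 113.2420 158.1514` with mm width/height → 1 unit = 1 mm. Flip: y_m = 158.1514 − y_svg.

**Shape 1** — `<path>` regular polygon, stroke `#ff0000` → engrave (S330, F3341). Machine vertices: (105.3596,79.8826) → (102.2137,65.5370) → (87.5980,64.0959) → (81.7110,77.5509) → (92.6882,87.3076) → (105.3596,79.8826). Closed: final G1 returns to the first vertex.

**Shape 2** — `<circle>` circle, stroke `#ff0000` → engrave (S330, F3341). Machine vertices: (100.0310,87.3241) → (97.4163,93.6367) → (91.1037,96.2514) → (84.7911,93.6367) → (82.1764,87.3241) → (84.7911,81.0115) → (91.1037,78.3968) → (97.4163,81.0115) → (100.0310,87.3241). Closed: final G1 returns to the first vertex.

G21
G90
G00 X105.3596 Y79.8826
M3 S330
G1 X102.2137 Y65.5370 F3341
G1 X87.5980 Y64.0959
G1 X81.7110 Y77.5509
G1 X92.6882 Y87.3076
G1 X105.3596 Y79.8826
G00 X100.0310 Y87.3241
M3 S330
G1 X97.4163 Y93.6367 F3341
G1 X91.1037 Y96.2514
G1 X84.7911 Y93.6367
G1 X82.1764 Y87.3241
G1 X84.7911 Y81.0115
G1 X91.1037 Y78.3968
G1 X97.4163 Y81.0115
G1 X100.0310 Y87.3241
M5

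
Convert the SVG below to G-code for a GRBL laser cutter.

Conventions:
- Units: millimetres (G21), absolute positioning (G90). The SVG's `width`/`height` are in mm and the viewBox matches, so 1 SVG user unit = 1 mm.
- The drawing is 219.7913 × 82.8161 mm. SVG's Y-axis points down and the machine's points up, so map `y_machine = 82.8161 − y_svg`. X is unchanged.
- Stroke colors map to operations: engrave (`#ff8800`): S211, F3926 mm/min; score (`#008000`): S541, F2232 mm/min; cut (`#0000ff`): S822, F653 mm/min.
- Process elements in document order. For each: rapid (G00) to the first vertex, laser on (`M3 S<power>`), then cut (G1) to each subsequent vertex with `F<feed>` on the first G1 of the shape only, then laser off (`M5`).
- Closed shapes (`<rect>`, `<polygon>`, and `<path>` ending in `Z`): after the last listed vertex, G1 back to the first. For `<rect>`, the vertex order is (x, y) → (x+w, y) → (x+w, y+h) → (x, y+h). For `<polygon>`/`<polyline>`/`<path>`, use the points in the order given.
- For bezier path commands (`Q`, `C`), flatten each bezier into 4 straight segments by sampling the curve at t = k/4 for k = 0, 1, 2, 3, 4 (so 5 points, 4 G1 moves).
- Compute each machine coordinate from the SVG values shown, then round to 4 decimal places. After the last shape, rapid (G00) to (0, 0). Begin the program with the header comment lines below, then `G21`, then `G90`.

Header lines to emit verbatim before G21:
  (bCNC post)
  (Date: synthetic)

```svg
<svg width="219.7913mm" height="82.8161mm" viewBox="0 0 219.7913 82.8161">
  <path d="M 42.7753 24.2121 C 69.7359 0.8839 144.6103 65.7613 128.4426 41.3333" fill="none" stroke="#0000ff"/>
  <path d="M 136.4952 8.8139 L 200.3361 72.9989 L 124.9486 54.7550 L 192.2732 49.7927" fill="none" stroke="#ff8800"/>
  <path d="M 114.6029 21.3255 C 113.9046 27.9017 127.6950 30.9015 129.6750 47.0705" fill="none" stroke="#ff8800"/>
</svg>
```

(bCNC post)
(Date: synthetic)
G21
G90
G00 X42.7753 Y58.6040
M3 S822
G1 X69.8084 Y62.3352 F653
G1 X101.7821 Y49.6310
G1 X125.6692 Y37.1330
G1 X128.4426 Y41.4828
M5
G00 X136.4952 Y74.0022
M3 S211
G1 X200.3361 Y9.8172 F3926
G1 X124.9486 Y28.0611
G1 X192.2732 Y33.0234
M5
G00 X114.6029 Y61.4906
M3 S211
G1 X116.3849 Y56.9674 F3926
G1 X121.1346 Y52.2154
G1 X126.3865 Y45.6648
G1 X129.6750 Y35.7456
M5
G00 X0.0000 Y0.0000

Since the viewBox matches the mm dimensions, user units are millimetres directly. The only transform is the Y-flip y_m = 82.8161 − y_svg.

Shape 1 is a cubic bezier drawn with `<path>`. Its stroke #0000ff means cut at S822, F653. After flipping Y the toolpath is (42.7753,58.6040) → (69.8084,62.3352) → (101.7821,49.6310) → (125.6692,37.1330) → (128.4426,41.4828).

Shape 2 is a open polyline drawn with `<path>`. Its stroke #ff8800 means engrave at S211, F3926. After flipping Y the toolpath is (136.4952,74.0022) → (200.3361,9.8172) → (124.9486,28.0611) → (192.2732,33.0234).

Shape 3 is a cubic bezier drawn with `<path>`. Its stroke #ff8800 means engrave at S211, F3926. After flipping Y the toolpath is (114.6029,61.4906) → (116.3849,56.9674) → (121.1346,52.2154) → (126.3865,45.6648) → (129.6750,35.7456).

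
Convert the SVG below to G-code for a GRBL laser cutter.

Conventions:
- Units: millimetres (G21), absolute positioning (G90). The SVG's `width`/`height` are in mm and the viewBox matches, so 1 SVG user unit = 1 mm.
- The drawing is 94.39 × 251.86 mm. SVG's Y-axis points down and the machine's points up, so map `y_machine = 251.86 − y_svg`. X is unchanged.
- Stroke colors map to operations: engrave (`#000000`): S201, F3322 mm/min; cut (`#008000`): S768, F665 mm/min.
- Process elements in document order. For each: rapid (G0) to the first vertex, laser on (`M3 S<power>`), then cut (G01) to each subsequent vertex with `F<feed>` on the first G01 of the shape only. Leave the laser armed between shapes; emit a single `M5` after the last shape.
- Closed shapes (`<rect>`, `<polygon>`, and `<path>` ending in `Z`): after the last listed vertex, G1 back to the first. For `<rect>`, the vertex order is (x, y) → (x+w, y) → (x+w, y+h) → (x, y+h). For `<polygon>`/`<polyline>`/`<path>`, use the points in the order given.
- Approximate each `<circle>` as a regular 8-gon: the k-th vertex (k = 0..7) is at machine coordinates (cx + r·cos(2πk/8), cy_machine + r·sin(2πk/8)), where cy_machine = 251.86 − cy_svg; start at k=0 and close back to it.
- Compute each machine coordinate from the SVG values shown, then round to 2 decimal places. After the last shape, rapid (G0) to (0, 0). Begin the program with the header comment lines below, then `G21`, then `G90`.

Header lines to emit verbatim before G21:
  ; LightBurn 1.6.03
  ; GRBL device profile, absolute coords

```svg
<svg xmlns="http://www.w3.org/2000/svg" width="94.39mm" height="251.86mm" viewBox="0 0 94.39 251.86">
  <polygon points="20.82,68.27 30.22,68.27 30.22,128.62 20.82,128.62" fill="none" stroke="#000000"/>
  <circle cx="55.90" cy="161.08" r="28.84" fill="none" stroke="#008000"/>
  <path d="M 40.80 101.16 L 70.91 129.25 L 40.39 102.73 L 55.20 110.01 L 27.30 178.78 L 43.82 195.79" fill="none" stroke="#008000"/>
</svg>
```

; LightBurn 1.6.03
; GRBL device profile, absolute coords
G21
G90
G0 X20.82 Y183.59
M3 S201
G01 X30.22 Y183.59 F3322
G01 X30.22 Y123.24
G01 X20.82 Y123.24
G01 X20.82 Y183.59
G0 X84.74 Y90.78
M3 S768
G01 X76.29 Y111.17 F665
G01 X55.90 Y119.62
G01 X35.51 Y111.17
G01 X27.06 Y90.78
G01 X35.51 Y70.39
G01 X55.90 Y61.94
G01 X76.29 Y70.39
G01 X84.74 Y90.78
G0 X40.80 Y150.70
M3 S768
G01 X70.91 Y122.61 F665
G01 X40.39 Y149.13
G01 X55.20 Y141.85
G01 X27.30 Y73.08
G01 X43.82 Y56.07
M5
G0 X0.00 Y0.00

Since the viewBox matches the mm dimensions, user units are millimetres directly. The only transform is the Y-flip y_m = 251.86 − y_svg.

Shape 1 is a rectangle drawn with `<polygon>`. Its stroke #000000 means engrave at S201, F3322. After flipping Y the toolpath is (20.82,183.59) → (30.22,183.59) → (30.22,123.24) → (20.82,123.24) → (20.82,183.59), returning to the start.

Shape 2 is a circle drawn with `<circle>`. Its stroke #008000 means cut at S768, F665. After flipping Y the toolpath is (84.74,90.78) → (76.29,111.17) → (55.90,119.62) → (35.51,111.17) → (27.06,90.78) → (35.51,70.39) → (55.90,61.94) → (76.29,70.39) → (84.74,90.78), returning to the start.

Shape 3 is a open polyline drawn with `<path>`. Its stroke #008000 means cut at S768, F665. After flipping Y the toolpath is (40.80,150.70) → (70.91,122.61) → (40.39,149.13) → (55.20,141.85) → (27.30,73.08) → (43.82,56.07).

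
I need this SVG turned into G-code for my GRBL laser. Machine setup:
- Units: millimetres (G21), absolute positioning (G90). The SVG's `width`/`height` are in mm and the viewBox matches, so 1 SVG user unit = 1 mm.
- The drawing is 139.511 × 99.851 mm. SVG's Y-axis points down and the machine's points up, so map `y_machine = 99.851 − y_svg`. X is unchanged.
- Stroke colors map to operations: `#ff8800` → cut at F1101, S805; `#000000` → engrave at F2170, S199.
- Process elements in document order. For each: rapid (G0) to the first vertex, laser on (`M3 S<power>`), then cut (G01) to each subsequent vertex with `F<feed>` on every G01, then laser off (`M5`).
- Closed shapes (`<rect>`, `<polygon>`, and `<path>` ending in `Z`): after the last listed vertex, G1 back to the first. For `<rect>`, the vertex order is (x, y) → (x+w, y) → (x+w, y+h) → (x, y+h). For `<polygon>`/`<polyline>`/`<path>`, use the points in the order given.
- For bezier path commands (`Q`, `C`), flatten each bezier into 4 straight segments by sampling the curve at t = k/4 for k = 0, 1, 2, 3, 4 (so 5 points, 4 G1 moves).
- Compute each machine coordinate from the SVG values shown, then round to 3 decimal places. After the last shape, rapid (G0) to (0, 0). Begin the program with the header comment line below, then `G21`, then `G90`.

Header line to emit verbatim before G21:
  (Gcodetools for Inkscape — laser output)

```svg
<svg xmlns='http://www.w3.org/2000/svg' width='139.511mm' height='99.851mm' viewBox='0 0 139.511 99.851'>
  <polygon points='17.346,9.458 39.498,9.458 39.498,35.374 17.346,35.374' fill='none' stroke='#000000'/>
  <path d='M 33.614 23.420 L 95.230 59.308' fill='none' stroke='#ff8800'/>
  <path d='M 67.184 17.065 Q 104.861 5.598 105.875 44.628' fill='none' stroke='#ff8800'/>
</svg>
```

viewBox `0 0 139.511 99.851` with mm width/height → 1 unit = 1 mm. Flip: y_m = 99.851 − y_svg.

**Shape 1** — `<polygon>` rectangle, stroke `#000000` → engrave (S199, F2170). Machine vertices: (17.346,90.393) → (39.498,90.393) → (39.498,64.477) → (17.346,64.477) → (17.346,90.393). Closed: final G1 returns to the first vertex.

**Shape 2** — `<path>` line segment, stroke `#ff8800` → cut (S805, F1101). Machine vertices: (33.614,76.431) → (95.230,40.543). Open path.

**Shape 3** — `<path>` quadratic bezier, stroke `#ff8800` → cut (S805, F1101). Control points (SVG): P0=(67.184,17.065), P1=(104.861,5.598), P2=(105.875,44.628); sampled at t=k/4. Machine vertices: (67.184,82.786) → (83.731,85.363) → (95.695,81.629) → (103.077,71.582) → (105.875,55.223). Open path.

(Gcodetools for Inkscape — laser output)
G21
G90
G0 X17.346 Y90.393
M3 S199
G01 X39.498 Y90.393 F2170
G01 X39.498 Y64.477 F2170
G01 X17.346 Y64.477 F2170
G01 X17.346 Y90.393 F2170
M5
G0 X33.614 Y76.431
M3 S805
G01 X95.230 Y40.543 F1101
M5
G0 X67.184 Y82.786
M3 S805
G01 X83.731 Y85.363 F1101
G01 X95.695 Y81.629 F1101
G01 X103.077 Y71.582 F1101
G01 X105.875 Y55.223 F1101
M5
G0 X0.000 Y0.000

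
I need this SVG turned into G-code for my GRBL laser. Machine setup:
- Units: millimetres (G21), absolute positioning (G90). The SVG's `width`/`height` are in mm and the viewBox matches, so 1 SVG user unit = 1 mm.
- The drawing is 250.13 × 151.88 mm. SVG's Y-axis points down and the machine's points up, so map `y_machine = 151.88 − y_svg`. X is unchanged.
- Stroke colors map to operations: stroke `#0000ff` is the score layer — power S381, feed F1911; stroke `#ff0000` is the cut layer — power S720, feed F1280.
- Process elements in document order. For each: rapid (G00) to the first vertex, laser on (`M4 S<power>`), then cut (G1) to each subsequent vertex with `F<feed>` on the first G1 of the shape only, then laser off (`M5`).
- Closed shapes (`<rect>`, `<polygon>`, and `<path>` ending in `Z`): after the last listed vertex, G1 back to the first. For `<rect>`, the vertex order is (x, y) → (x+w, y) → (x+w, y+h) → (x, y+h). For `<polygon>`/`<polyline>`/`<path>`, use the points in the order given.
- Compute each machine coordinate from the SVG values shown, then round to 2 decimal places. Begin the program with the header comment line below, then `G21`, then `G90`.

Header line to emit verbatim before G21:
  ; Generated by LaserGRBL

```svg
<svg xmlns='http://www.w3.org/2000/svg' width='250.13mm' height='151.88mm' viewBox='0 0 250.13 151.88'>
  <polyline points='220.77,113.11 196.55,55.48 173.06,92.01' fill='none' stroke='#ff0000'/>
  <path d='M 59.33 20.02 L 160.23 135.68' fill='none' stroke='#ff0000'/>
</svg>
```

viewBox `0 0 250.13 151.88` with mm width/height → 1 unit = 1 mm. Flip: y_m = 151.88 − y_svg.

**Shape 1** — `<polyline>` open polyline, stroke `#ff0000` → cut (S720, F1280). Machine vertices: (220.77,38.77) → (196.55,96.40) → (173.06,59.87). Open path.

**Shape 2** — `<path>` line segment, stroke `#ff0000` → cut (S720, F1280). Machine vertices: (59.33,131.86) → (160.23,16.20). Open path.

; Generated by LaserGRBL
G21
G90
G00 X220.77 Y38.77
M4 S720
G1 X196.55 Y96.40 F1280
G1 X173.06 Y59.87
M5
G00 X59.33 Y131.86
M4 S720
G1 X160.23 Y16.20 F1280
M5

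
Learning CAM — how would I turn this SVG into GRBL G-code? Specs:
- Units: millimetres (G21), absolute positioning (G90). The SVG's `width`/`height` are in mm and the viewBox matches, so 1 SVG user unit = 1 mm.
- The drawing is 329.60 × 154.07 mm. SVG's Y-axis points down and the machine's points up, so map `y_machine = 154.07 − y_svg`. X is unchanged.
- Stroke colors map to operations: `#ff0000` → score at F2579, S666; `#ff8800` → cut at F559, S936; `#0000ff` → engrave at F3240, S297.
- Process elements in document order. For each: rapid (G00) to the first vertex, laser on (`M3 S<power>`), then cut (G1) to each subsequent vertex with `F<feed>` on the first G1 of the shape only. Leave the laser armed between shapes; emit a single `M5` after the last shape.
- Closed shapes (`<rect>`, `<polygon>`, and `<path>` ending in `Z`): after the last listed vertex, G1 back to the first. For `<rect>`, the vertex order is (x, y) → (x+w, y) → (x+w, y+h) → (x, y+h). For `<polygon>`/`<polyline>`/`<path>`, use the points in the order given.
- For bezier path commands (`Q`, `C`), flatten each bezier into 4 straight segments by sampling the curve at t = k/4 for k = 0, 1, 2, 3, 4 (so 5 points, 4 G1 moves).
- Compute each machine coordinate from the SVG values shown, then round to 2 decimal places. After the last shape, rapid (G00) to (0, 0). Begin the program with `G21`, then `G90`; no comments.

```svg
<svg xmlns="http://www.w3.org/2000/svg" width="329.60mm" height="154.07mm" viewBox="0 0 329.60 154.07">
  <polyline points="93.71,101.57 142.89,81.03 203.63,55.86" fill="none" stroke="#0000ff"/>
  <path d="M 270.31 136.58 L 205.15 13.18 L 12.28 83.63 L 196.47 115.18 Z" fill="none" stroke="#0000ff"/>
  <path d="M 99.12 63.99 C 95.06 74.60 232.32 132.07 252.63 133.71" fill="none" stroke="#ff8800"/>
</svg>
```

G21
G90
G00 X93.71 Y52.50
M3 S297
G1 X142.89 Y73.04 F3240
G1 X203.63 Y98.21
G00 X270.31 Y17.49
M3 S297
G1 X205.15 Y140.89 F3240
G1 X12.28 Y70.44
G1 X196.47 Y38.89
G1 X270.31 Y17.49
G00 X99.12 Y90.08
M3 S936
G1 X118.54 Y74.94 F559
G1 X166.74 Y51.86
G1 X219.50 Y30.45
G1 X252.63 Y20.36
M5
G00 X0.00 Y0.00

Since the viewBox matches the mm dimensions, user units are millimetres directly. The only transform is the Y-flip y_m = 154.07 − y_svg.

Shape 1 is a open polyline drawn with `<polyline>`. Its stroke #0000ff means engrave at S297, F3240. After flipping Y the toolpath is (93.71,52.50) → (142.89,73.04) → (203.63,98.21).

Shape 2 is a closed polygon drawn with `<path>`. Its stroke #0000ff means engrave at S297, F3240. After flipping Y the toolpath is (270.31,17.49) → (205.15,140.89) → (12.28,70.44) → (196.47,38.89) → (270.31,17.49), returning to the start.

Shape 3 is a cubic bezier drawn with `<path>`. Its stroke #ff8800 means cut at S936, F559. After flipping Y the toolpath is (99.12,90.08) → (118.54,74.94) → (166.74,51.86) → (219.50,30.45) → (252.63,20.36).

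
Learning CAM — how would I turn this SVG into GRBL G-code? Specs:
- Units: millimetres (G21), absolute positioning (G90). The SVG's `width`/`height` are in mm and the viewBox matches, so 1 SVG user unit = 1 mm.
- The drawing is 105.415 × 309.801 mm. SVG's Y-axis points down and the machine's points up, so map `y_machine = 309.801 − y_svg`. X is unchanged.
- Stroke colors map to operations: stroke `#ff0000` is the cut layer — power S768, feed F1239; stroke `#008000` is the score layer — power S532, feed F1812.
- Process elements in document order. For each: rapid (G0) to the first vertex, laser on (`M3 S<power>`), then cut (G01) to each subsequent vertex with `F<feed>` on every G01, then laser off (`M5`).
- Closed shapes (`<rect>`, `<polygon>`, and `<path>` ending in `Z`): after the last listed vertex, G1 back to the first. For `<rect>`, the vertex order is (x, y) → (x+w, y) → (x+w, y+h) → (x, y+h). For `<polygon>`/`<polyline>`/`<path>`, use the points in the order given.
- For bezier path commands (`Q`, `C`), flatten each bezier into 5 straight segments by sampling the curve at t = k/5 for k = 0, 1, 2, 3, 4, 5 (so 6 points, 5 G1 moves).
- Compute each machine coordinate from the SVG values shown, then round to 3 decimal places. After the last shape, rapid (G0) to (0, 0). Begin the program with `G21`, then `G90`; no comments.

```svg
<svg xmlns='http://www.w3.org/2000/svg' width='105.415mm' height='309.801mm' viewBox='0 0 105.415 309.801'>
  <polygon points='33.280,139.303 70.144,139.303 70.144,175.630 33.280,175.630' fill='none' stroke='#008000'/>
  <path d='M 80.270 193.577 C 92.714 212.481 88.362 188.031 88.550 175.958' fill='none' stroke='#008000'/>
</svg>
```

Since the viewBox matches the mm dimensions, user units are millimetres directly. The only transform is the Y-flip y_m = 309.801 − y_svg.

Shape 1 is a rectangle drawn with `<polygon>`. Its stroke #008000 means score at S532, F1812. After flipping Y the toolpath is (33.280,170.498) → (70.144,170.498) → (70.144,134.171) → (33.280,134.171) → (33.280,170.498), returning to the start.

Shape 2 is a cubic bezier drawn with `<path>`. Its stroke #008000 means score at S532, F1812. After flipping Y the toolpath is (80.270,116.224) → (85.892,109.638) → (88.506,110.782) → (89.138,116.981) → (88.811,125.560) → (88.550,133.843).

G21
G90
G0 X33.280 Y170.498
M3 S532
G01 X70.144 Y170.498 F1812
G01 X70.144 Y134.171 F1812
G01 X33.280 Y134.171 F1812
G01 X33.280 Y170.498 F1812
M5
G0 X80.270 Y116.224
M3 S532
G01 X85.892 Y109.638 F1812
G01 X88.506 Y110.782 F1812
G01 X89.138 Y116.981 F1812
G01 X88.811 Y125.560 F1812
G01 X88.550 Y133.843 F1812
M5
G0 X0.000 Y0.000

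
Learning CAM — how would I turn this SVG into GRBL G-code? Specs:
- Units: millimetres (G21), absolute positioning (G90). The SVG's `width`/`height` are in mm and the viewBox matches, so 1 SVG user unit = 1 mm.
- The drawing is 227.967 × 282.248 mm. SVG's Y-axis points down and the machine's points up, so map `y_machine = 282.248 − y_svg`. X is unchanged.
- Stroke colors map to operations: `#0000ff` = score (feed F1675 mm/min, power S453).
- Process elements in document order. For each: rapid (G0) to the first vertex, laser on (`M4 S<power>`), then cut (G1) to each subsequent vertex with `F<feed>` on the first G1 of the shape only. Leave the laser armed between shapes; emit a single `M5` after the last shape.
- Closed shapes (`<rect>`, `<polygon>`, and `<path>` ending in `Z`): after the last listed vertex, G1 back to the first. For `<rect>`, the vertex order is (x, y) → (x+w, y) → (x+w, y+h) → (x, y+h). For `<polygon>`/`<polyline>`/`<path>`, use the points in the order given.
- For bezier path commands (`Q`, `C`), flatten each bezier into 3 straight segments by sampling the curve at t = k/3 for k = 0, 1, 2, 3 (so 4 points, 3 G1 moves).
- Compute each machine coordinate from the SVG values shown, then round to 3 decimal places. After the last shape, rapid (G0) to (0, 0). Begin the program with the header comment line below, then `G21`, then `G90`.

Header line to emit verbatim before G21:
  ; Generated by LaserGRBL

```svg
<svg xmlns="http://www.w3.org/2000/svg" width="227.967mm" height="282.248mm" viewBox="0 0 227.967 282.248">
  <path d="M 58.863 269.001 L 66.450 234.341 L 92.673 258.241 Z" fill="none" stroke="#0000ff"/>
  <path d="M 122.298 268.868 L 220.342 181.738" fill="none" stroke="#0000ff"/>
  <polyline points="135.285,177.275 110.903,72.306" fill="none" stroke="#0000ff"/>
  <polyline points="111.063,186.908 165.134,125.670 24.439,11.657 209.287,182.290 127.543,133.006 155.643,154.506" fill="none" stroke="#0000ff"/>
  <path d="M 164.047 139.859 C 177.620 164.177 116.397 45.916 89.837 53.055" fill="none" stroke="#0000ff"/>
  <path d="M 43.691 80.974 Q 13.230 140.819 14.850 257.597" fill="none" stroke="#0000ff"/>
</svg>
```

Since the viewBox matches the mm dimensions, user units are millimetres directly. The only transform is the Y-flip y_m = 282.248 − y_svg.

Shape 1 is a regular polygon drawn with `<path>`. Its stroke #0000ff means score at S453, F1675. After flipping Y the toolpath is (58.863,13.247) → (66.450,47.907) → (92.673,24.007) → (58.863,13.247), returning to the start.

Shape 2 is a line segment drawn with `<path>`. Its stroke #0000ff means score at S453, F1675. After flipping Y the toolpath is (122.298,13.380) → (220.342,100.510).

Shape 3 is a line segment drawn with `<polyline>`. Its stroke #0000ff means score at S453, F1675. After flipping Y the toolpath is (135.285,104.973) → (110.903,209.942).

Shape 4 is a open polyline drawn with `<polyline>`. Its stroke #0000ff means score at S453, F1675. After flipping Y the toolpath is (111.063,95.340) → (165.134,156.578) → (24.439,270.591) → (209.287,99.958) → (127.543,149.242) → (155.643,127.742).

Shape 5 is a cubic bezier drawn with `<path>`. Its stroke #0000ff means score at S453, F1675. After flipping Y the toolpath is (164.047,142.389) → (156.742,155.672) → (123.897,204.457) → (89.837,229.193).

Shape 6 is a quadratic bezier drawn with `<path>`. Its stroke #0000ff means score at S453, F1675. After flipping Y the toolpath is (43.691,201.274) → (26.948,155.051) → (17.335,96.177) → (14.850,24.651).

; Generated by LaserGRBL
G21
G90
G0 X58.863 Y13.247
M4 S453
G1 X66.450 Y47.907 F1675
G1 X92.673 Y24.007
G1 X58.863 Y13.247
G0 X122.298 Y13.380
M4 S453
G1 X220.342 Y100.510 F1675
G0 X135.285 Y104.973
M4 S453
G1 X110.903 Y209.942 F1675
G0 X111.063 Y95.340
M4 S453
G1 X165.134 Y156.578 F1675
G1 X24.439 Y270.591
G1 X209.287 Y99.958
G1 X127.543 Y149.242
G1 X155.643 Y127.742
G0 X164.047 Y142.389
M4 S453
G1 X156.742 Y155.672 F1675
G1 X123.897 Y204.457
G1 X89.837 Y229.193
G0 X43.691 Y201.274
M4 S453
G1 X26.948 Y155.051 F1675
G1 X17.335 Y96.177
G1 X14.850 Y24.651
M5
G0 X0.000 Y0.000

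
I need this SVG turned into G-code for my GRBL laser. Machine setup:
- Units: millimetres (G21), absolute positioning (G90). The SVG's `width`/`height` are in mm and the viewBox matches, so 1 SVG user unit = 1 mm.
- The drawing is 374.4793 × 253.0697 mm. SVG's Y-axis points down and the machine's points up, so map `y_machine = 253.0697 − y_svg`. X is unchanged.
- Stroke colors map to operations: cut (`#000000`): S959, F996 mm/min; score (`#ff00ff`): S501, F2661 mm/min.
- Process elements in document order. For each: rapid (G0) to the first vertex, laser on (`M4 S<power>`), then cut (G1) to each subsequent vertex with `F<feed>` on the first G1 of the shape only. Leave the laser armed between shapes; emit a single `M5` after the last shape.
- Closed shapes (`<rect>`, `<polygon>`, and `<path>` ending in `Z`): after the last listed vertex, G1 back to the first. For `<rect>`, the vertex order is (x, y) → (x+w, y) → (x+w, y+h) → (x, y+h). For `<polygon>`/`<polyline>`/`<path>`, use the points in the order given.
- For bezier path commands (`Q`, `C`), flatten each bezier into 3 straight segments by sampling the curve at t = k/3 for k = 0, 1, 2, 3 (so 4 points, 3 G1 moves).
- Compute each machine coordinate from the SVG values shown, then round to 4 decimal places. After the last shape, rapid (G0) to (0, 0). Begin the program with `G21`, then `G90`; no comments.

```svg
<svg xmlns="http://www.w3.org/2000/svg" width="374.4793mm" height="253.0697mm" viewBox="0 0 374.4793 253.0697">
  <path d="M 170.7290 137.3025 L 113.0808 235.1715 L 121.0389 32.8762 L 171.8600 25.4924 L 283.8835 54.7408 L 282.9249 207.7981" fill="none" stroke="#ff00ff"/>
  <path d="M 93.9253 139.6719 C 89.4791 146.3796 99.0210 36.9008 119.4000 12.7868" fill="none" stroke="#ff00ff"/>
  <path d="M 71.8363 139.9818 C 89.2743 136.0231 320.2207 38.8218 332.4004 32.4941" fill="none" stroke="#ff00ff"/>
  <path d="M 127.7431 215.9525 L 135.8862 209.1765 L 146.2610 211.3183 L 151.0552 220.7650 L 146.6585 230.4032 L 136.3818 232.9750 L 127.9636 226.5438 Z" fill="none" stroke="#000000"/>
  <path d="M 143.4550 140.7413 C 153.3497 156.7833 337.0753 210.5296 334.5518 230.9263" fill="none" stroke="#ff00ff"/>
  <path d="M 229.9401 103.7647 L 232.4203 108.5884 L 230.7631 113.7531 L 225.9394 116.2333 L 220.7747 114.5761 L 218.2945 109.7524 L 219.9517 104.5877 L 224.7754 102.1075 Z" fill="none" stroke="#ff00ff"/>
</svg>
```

Since the viewBox matches the mm dimensions, user units are millimetres directly. The only transform is the Y-flip y_m = 253.0697 − y_svg.

Shape 1 is a open polyline drawn with `<path>`. Its stroke #ff00ff means score at S501, F2661. After flipping Y the toolpath is (170.7290,115.7672) → (113.0808,17.8982) → (121.0389,220.1935) → (171.8600,227.5773) → (283.8835,198.3289) → (282.9249,45.2716).

Shape 2 is a cubic bezier drawn with `<path>`. Its stroke #ff00ff means score at S501, F2661. After flipping Y the toolpath is (93.9253,113.3978) → (94.0251,137.9541) → (102.7501,195.1788) → (119.4000,240.2829).

Shape 3 is a cubic bezier drawn with `<path>`. Its stroke #ff00ff means score at S501, F2661. After flipping Y the toolpath is (71.8363,113.0879) → (144.4336,141.3083) → (263.3087,190.7758) → (332.4004,220.5756).

Shape 4 is a regular polygon drawn with `<path>`. Its stroke #000000 means cut at S959, F996. After flipping Y the toolpath is (127.7431,37.1172) → (135.8862,43.8932) → (146.2610,41.7514) → (151.0552,32.3047) → (146.6585,22.6665) → (136.3818,20.0947) → (127.9636,26.5259) → (127.7431,37.1172), returning to the start.

Shape 5 is a cubic bezier drawn with `<path>`. Its stroke #ff00ff means score at S501, F2661. After flipping Y the toolpath is (143.4550,112.3284) → (197.9570,86.3499) → (288.3286,51.0250) → (334.5518,22.1434).

Shape 6 is a regular polygon drawn with `<path>`. Its stroke #ff00ff means score at S501, F2661. After flipping Y the toolpath is (229.9401,149.3050) → (232.4203,144.4813) → (230.7631,139.3166) → (225.9394,136.8364) → (220.7747,138.4936) → (218.2945,143.3173) → (219.9517,148.4820) → (224.7754,150.9622) → (229.9401,149.3050), returning to the start.

G21
G90
G0 X170.7290 Y115.7672
M4 S501
G1 X113.0808 Y17.8982 F2661
G1 X121.0389 Y220.1935
G1 X171.8600 Y227.5773
G1 X283.8835 Y198.3289
G1 X282.9249 Y45.2716
G0 X93.9253 Y113.3978
M4 S501
G1 X94.0251 Y137.9541 F2661
G1 X102.7501 Y195.1788
G1 X119.4000 Y240.2829
G0 X71.8363 Y113.0879
M4 S501
G1 X144.4336 Y141.3083 F2661
G1 X263.3087 Y190.7758
G1 X332.4004 Y220.5756
G0 X127.7431 Y37.1172
M4 S959
G1 X135.8862 Y43.8932 F996
G1 X146.2610 Y41.7514
G1 X151.0552 Y32.3047
G1 X146.6585 Y22.6665
G1 X136.3818 Y20.0947
G1 X127.9636 Y26.5259
G1 X127.7431 Y37.1172
G0 X143.4550 Y112.3284
M4 S501
G1 X197.9570 Y86.3499 F2661
G1 X288.3286 Y51.0250
G1 X334.5518 Y22.1434
G0 X229.9401 Y149.3050
M4 S501
G1 X232.4203 Y144.4813 F2661
G1 X230.7631 Y139.3166
G1 X225.9394 Y136.8364
G1 X220.7747 Y138.4936
G1 X218.2945 Y143.3173
G1 X219.9517 Y148.4820
G1 X224.7754 Y150.9622
G1 X229.9401 Y149.3050
M5
G0 X0.0000 Y0.0000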